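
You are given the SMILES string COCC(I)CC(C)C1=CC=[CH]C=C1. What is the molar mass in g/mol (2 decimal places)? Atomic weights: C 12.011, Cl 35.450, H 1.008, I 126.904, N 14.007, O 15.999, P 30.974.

First, the molecular formula is C12H17IO (counting implicit H from valence).
  C: 12 × 12.011 = 144.132
  H: 17 × 1.008 = 17.136
  I: 1 × 126.904 = 126.904
  O: 1 × 15.999 = 15.999
Sum: 12×12.011 + 17×1.008 + 1×126.904 + 1×15.999 = 304.171 → 304.17 g/mol.

304.17 g/mol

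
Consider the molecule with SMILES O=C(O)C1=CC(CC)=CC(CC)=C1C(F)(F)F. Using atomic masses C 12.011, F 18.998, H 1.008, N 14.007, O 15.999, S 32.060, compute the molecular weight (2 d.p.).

246.23 g/mol

First, the molecular formula is C12H13F3O2 (counting implicit H from valence).
  C: 12 × 12.011 = 144.132
  F: 3 × 18.998 = 56.994
  H: 13 × 1.008 = 13.104
  O: 2 × 15.999 = 31.998
Sum: 12×12.011 + 3×18.998 + 13×1.008 + 2×15.999 = 246.228 → 246.23 g/mol.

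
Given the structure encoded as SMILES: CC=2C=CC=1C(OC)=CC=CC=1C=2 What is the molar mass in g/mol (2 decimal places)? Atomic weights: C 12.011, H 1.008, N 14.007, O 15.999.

172.23 g/mol

First, the molecular formula is C12H12O (counting implicit H from valence).
  C: 12 × 12.011 = 144.132
  H: 12 × 1.008 = 12.096
  O: 1 × 15.999 = 15.999
Sum: 12×12.011 + 12×1.008 + 1×15.999 = 172.227 → 172.23 g/mol.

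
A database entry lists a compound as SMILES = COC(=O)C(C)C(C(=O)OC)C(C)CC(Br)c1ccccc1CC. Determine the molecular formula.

C19H27BrO4

Walk through each heavy atom and fill implicit hydrogens from standard valence (C 4, N 3, O 2, S 2, halogen 1); for lowercase aromatic atoms, an aromatic c carries 1 H when it has two neighbours and 0 H with three, and aromatic n carries 0 H:
  atom 1: C, bond orders sum to 1 (valence 4) → 3 H
  atom 2: O, bond orders sum to 2 (valence 2) → 0 H
  atom 3: C, bond orders sum to 4 (valence 4) → 0 H
  atom 4: O, bond orders sum to 2 (valence 2) → 0 H
  atom 5: C, bond orders sum to 3 (valence 4) → 1 H
  atom 6: C, bond orders sum to 1 (valence 4) → 3 H
  atom 7: C, bond orders sum to 3 (valence 4) → 1 H
  atom 8: C, bond orders sum to 4 (valence 4) → 0 H
  atom 9: O, bond orders sum to 2 (valence 2) → 0 H
  atom 10: O, bond orders sum to 2 (valence 2) → 0 H
  atom 11: C, bond orders sum to 1 (valence 4) → 3 H
  atom 12: C, bond orders sum to 3 (valence 4) → 1 H
  atom 13: C, bond orders sum to 1 (valence 4) → 3 H
  atom 14: C, bond orders sum to 2 (valence 4) → 2 H
  atom 15: C, bond orders sum to 3 (valence 4) → 1 H
  atom 16: Br (halogen, monovalent) → 0 H
  atom 17: aromatic c, 3 neighbours → 0 H
  atom 18: aromatic c, 2 neighbours → 1 H
  atom 19: aromatic c, 2 neighbours → 1 H
  atom 20: aromatic c, 2 neighbours → 1 H
  atom 21: aromatic c, 2 neighbours → 1 H
  atom 22: aromatic c, 3 neighbours → 0 H
  atom 23: C, bond orders sum to 2 (valence 4) → 2 H
  atom 24: C, bond orders sum to 1 (valence 4) → 3 H
Totals → C:19, H:27, Br:1, O:4.
In Hill order: C19H27BrO4.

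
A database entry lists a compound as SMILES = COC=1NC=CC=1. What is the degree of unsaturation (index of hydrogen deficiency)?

3

Degree of unsaturation = (number of rings) + (number of π bonds).
Ring closures in the SMILES: 1.
π bonds: 2 double bonds (each 1 DoU) → 2 DoU from unsaturation.
Total DoU = 1 + 2 = 3.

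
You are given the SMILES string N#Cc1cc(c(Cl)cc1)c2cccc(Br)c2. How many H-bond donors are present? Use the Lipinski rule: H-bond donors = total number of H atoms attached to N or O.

Donors: find every N or O and count the H atoms it carries.
  atom 1 (N): bond orders sum to 3 → 0 H
Lipinski HBD = 0.

0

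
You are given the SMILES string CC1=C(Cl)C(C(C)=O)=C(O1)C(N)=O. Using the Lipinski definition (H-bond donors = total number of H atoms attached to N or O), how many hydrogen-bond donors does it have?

Donors: find every N or O and count the H atoms it carries.
  atom 8 (O): bond orders sum to 2 → 0 H
  atom 10 (O): bond orders sum to 2 → 0 H
  atom 12 (N): bond orders sum to 1 → 2 H
  atom 13 (O): bond orders sum to 2 → 0 H
Lipinski HBD = 2.

2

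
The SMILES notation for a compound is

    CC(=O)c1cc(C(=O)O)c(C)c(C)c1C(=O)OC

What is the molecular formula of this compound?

C13H14O5

Walk through each heavy atom and fill implicit hydrogens from standard valence (C 4, N 3, O 2, S 2, halogen 1); for lowercase aromatic atoms, an aromatic c carries 1 H when it has two neighbours and 0 H with three, and aromatic n carries 0 H:
  atom 1: C, bond orders sum to 1 (valence 4) → 3 H
  atom 2: C, bond orders sum to 4 (valence 4) → 0 H
  atom 3: O, bond orders sum to 2 (valence 2) → 0 H
  atom 4: aromatic c, 3 neighbours → 0 H
  atom 5: aromatic c, 2 neighbours → 1 H
  atom 6: aromatic c, 3 neighbours → 0 H
  atom 7: C, bond orders sum to 4 (valence 4) → 0 H
  atom 8: O, bond orders sum to 2 (valence 2) → 0 H
  atom 9: O, bond orders sum to 1 (valence 2) → 1 H
  atom 10: aromatic c, 3 neighbours → 0 H
  atom 11: C, bond orders sum to 1 (valence 4) → 3 H
  atom 12: aromatic c, 3 neighbours → 0 H
  atom 13: C, bond orders sum to 1 (valence 4) → 3 H
  atom 14: aromatic c, 3 neighbours → 0 H
  atom 15: C, bond orders sum to 4 (valence 4) → 0 H
  atom 16: O, bond orders sum to 2 (valence 2) → 0 H
  atom 17: O, bond orders sum to 2 (valence 2) → 0 H
  atom 18: C, bond orders sum to 1 (valence 4) → 3 H
Totals → C:13, H:14, O:5.
In Hill order: C13H14O5.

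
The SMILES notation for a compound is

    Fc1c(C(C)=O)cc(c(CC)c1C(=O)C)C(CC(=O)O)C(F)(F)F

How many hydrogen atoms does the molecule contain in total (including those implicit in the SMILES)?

Walk through each heavy atom and fill implicit hydrogens from standard valence (C 4, N 3, O 2, S 2, halogen 1); for lowercase aromatic atoms, an aromatic c carries 1 H when it has two neighbours and 0 H with three, and aromatic n carries 0 H:
  atom 1: F (halogen, monovalent) → 0 H
  atom 2: aromatic c, 3 neighbours → 0 H
  atom 3: aromatic c, 3 neighbours → 0 H
  atom 4: C, bond orders sum to 4 (valence 4) → 0 H
  atom 5: C, bond orders sum to 1 (valence 4) → 3 H
  atom 6: O, bond orders sum to 2 (valence 2) → 0 H
  atom 7: aromatic c, 2 neighbours → 1 H
  atom 8: aromatic c, 3 neighbours → 0 H
  atom 9: aromatic c, 3 neighbours → 0 H
  atom 10: C, bond orders sum to 2 (valence 4) → 2 H
  atom 11: C, bond orders sum to 1 (valence 4) → 3 H
  atom 12: aromatic c, 3 neighbours → 0 H
  atom 13: C, bond orders sum to 4 (valence 4) → 0 H
  atom 14: O, bond orders sum to 2 (valence 2) → 0 H
  atom 15: C, bond orders sum to 1 (valence 4) → 3 H
  atom 16: C, bond orders sum to 3 (valence 4) → 1 H
  atom 17: C, bond orders sum to 2 (valence 4) → 2 H
  atom 18: C, bond orders sum to 4 (valence 4) → 0 H
  atom 19: O, bond orders sum to 2 (valence 2) → 0 H
  atom 20: O, bond orders sum to 1 (valence 2) → 1 H
  atom 21: C, bond orders sum to 4 (valence 4) → 0 H
  atom 22: F (halogen, monovalent) → 0 H
  atom 23: F (halogen, monovalent) → 0 H
  atom 24: F (halogen, monovalent) → 0 H
Total hydrogens: 16.

16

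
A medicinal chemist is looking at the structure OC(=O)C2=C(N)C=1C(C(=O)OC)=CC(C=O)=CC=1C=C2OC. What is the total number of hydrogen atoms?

Walk through each heavy atom and fill implicit hydrogens from standard valence (C 4, N 3, O 2, S 2, halogen 1):
  atom 1: O, bond orders sum to 1 (valence 2) → 1 H
  atom 2: C, bond orders sum to 4 (valence 4) → 0 H
  atom 3: O, bond orders sum to 2 (valence 2) → 0 H
  atom 4: C, bond orders sum to 4 (valence 4) → 0 H
  atom 5: C, bond orders sum to 4 (valence 4) → 0 H
  atom 6: N, bond orders sum to 1 (valence 3) → 2 H
  atom 7: C, bond orders sum to 4 (valence 4) → 0 H
  atom 8: C, bond orders sum to 4 (valence 4) → 0 H
  atom 9: C, bond orders sum to 4 (valence 4) → 0 H
  atom 10: O, bond orders sum to 2 (valence 2) → 0 H
  atom 11: O, bond orders sum to 2 (valence 2) → 0 H
  atom 12: C, bond orders sum to 1 (valence 4) → 3 H
  atom 13: C, bond orders sum to 3 (valence 4) → 1 H
  atom 14: C, bond orders sum to 4 (valence 4) → 0 H
  atom 15: C, bond orders sum to 3 (valence 4) → 1 H
  atom 16: O, bond orders sum to 2 (valence 2) → 0 H
  atom 17: C, bond orders sum to 3 (valence 4) → 1 H
  atom 18: C, bond orders sum to 4 (valence 4) → 0 H
  atom 19: C, bond orders sum to 3 (valence 4) → 1 H
  atom 20: C, bond orders sum to 4 (valence 4) → 0 H
  atom 21: O, bond orders sum to 2 (valence 2) → 0 H
  atom 22: C, bond orders sum to 1 (valence 4) → 3 H
Total hydrogens: 13.

13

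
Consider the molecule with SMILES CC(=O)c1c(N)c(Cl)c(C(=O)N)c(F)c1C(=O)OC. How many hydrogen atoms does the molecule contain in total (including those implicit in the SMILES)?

Walk through each heavy atom and fill implicit hydrogens from standard valence (C 4, N 3, O 2, S 2, halogen 1); for lowercase aromatic atoms, an aromatic c carries 1 H when it has two neighbours and 0 H with three, and aromatic n carries 0 H:
  atom 1: C, bond orders sum to 1 (valence 4) → 3 H
  atom 2: C, bond orders sum to 4 (valence 4) → 0 H
  atom 3: O, bond orders sum to 2 (valence 2) → 0 H
  atom 4: aromatic c, 3 neighbours → 0 H
  atom 5: aromatic c, 3 neighbours → 0 H
  atom 6: N, bond orders sum to 1 (valence 3) → 2 H
  atom 7: aromatic c, 3 neighbours → 0 H
  atom 8: Cl (halogen, monovalent) → 0 H
  atom 9: aromatic c, 3 neighbours → 0 H
  atom 10: C, bond orders sum to 4 (valence 4) → 0 H
  atom 11: O, bond orders sum to 2 (valence 2) → 0 H
  atom 12: N, bond orders sum to 1 (valence 3) → 2 H
  atom 13: aromatic c, 3 neighbours → 0 H
  atom 14: F (halogen, monovalent) → 0 H
  atom 15: aromatic c, 3 neighbours → 0 H
  atom 16: C, bond orders sum to 4 (valence 4) → 0 H
  atom 17: O, bond orders sum to 2 (valence 2) → 0 H
  atom 18: O, bond orders sum to 2 (valence 2) → 0 H
  atom 19: C, bond orders sum to 1 (valence 4) → 3 H
Total hydrogens: 10.

10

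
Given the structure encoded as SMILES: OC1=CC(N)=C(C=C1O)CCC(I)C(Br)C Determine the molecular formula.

Walk through each heavy atom and fill implicit hydrogens from standard valence (C 4, N 3, O 2, S 2, halogen 1):
  atom 1: O, bond orders sum to 1 (valence 2) → 1 H
  atom 2: C, bond orders sum to 4 (valence 4) → 0 H
  atom 3: C, bond orders sum to 3 (valence 4) → 1 H
  atom 4: C, bond orders sum to 4 (valence 4) → 0 H
  atom 5: N, bond orders sum to 1 (valence 3) → 2 H
  atom 6: C, bond orders sum to 4 (valence 4) → 0 H
  atom 7: C, bond orders sum to 3 (valence 4) → 1 H
  atom 8: C, bond orders sum to 4 (valence 4) → 0 H
  atom 9: O, bond orders sum to 1 (valence 2) → 1 H
  atom 10: C, bond orders sum to 2 (valence 4) → 2 H
  atom 11: C, bond orders sum to 2 (valence 4) → 2 H
  atom 12: C, bond orders sum to 3 (valence 4) → 1 H
  atom 13: I (halogen, monovalent) → 0 H
  atom 14: C, bond orders sum to 3 (valence 4) → 1 H
  atom 15: Br (halogen, monovalent) → 0 H
  atom 16: C, bond orders sum to 1 (valence 4) → 3 H
Totals → C:11, H:15, Br:1, I:1, N:1, O:2.
In Hill order: C11H15BrINO2.

C11H15BrINO2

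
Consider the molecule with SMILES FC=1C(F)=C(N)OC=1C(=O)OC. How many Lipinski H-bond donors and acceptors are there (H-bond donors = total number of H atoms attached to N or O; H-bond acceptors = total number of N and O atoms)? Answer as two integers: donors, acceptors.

2, 4

Donors: find every N or O and count the H atoms it carries.
  atom 6 (N): bond orders sum to 1 → 2 H
  atom 7 (O): bond orders sum to 2 → 0 H
  atom 10 (O): bond orders sum to 2 → 0 H
  atom 11 (O): bond orders sum to 2 → 0 H
Lipinski HBD = 2.
Acceptors: N atoms = 1, O atoms = 3 → HBA = 4.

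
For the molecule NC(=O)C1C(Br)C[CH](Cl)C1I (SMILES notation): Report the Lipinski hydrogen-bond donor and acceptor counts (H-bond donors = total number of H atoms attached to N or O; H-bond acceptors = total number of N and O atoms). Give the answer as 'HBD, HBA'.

2, 2

Donors: find every N or O and count the H atoms it carries.
  atom 1 (N): bond orders sum to 1 → 2 H
  atom 3 (O): bond orders sum to 2 → 0 H
Lipinski HBD = 2.
Acceptors: N atoms = 1, O atoms = 1 → HBA = 2.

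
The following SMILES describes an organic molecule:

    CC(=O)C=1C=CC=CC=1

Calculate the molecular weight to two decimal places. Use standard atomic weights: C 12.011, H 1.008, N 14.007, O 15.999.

First, the molecular formula is C8H8O (counting implicit H from valence).
  C: 8 × 12.011 = 96.088
  H: 8 × 1.008 = 8.064
  O: 1 × 15.999 = 15.999
Sum: 8×12.011 + 8×1.008 + 1×15.999 = 120.151 → 120.15 g/mol.

120.15 g/mol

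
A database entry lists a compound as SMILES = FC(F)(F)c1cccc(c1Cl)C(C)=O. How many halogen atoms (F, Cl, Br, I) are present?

Halogen atoms appear at heavy-atom positions 1, 3, 4, 11 (1×Cl, 3×F).
Other groups present: 1 ketone.
Halogen count: 4.

4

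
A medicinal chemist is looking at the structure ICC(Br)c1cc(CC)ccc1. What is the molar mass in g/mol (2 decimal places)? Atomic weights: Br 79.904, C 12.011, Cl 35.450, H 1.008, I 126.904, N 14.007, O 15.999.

First, the molecular formula is C10H12BrI (counting implicit H from valence).
  Br: 1 × 79.904 = 79.904
  C: 10 × 12.011 = 120.110
  H: 12 × 1.008 = 12.096
  I: 1 × 126.904 = 126.904
Sum: 1×79.904 + 10×12.011 + 12×1.008 + 1×126.904 = 339.014 → 339.01 g/mol.

339.01 g/mol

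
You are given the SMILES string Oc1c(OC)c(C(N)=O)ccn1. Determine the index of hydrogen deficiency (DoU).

Molecular formula: C7H8N2O3.
DoU = (2C + 2 + N − H − X) / 2, where X is the halogen count and O/S are ignored.
    = (2·7 + 2 + 2 − 8 − 0) / 2 = 10 / 2 = 5.

5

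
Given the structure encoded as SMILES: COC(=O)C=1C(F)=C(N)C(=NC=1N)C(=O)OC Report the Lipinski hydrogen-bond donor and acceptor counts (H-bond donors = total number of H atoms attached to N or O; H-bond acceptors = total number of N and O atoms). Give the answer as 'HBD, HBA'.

Donors: find every N or O and count the H atoms it carries.
  atom 2 (O): bond orders sum to 2 → 0 H
  atom 4 (O): bond orders sum to 2 → 0 H
  atom 9 (N): bond orders sum to 1 → 2 H
  atom 11 (N): bond orders sum to 3 → 0 H
  atom 13 (N): bond orders sum to 1 → 2 H
  atom 15 (O): bond orders sum to 2 → 0 H
  atom 16 (O): bond orders sum to 2 → 0 H
Lipinski HBD = 4.
Acceptors: N atoms = 3, O atoms = 4 → HBA = 7.

4, 7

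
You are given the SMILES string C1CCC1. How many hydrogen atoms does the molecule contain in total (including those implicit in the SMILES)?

Walk through each heavy atom and fill implicit hydrogens from standard valence (C 4, N 3, O 2, S 2, halogen 1):
  atom 1: C, bond orders sum to 2 (valence 4) → 2 H
  atom 2: C, bond orders sum to 2 (valence 4) → 2 H
  atom 3: C, bond orders sum to 2 (valence 4) → 2 H
  atom 4: C, bond orders sum to 2 (valence 4) → 2 H
Total hydrogens: 8.

8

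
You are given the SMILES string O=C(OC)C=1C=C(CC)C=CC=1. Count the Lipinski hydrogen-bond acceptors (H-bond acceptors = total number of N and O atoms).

N atoms: 0; O atoms: 2.
Lipinski HBA = 0 + 2 = 2.

2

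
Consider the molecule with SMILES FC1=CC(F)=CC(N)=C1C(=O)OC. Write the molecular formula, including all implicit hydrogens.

Walk through each heavy atom and fill implicit hydrogens from standard valence (C 4, N 3, O 2, S 2, halogen 1):
  atom 1: F (halogen, monovalent) → 0 H
  atom 2: C, bond orders sum to 4 (valence 4) → 0 H
  atom 3: C, bond orders sum to 3 (valence 4) → 1 H
  atom 4: C, bond orders sum to 4 (valence 4) → 0 H
  atom 5: F (halogen, monovalent) → 0 H
  atom 6: C, bond orders sum to 3 (valence 4) → 1 H
  atom 7: C, bond orders sum to 4 (valence 4) → 0 H
  atom 8: N, bond orders sum to 1 (valence 3) → 2 H
  atom 9: C, bond orders sum to 4 (valence 4) → 0 H
  atom 10: C, bond orders sum to 4 (valence 4) → 0 H
  atom 11: O, bond orders sum to 2 (valence 2) → 0 H
  atom 12: O, bond orders sum to 2 (valence 2) → 0 H
  atom 13: C, bond orders sum to 1 (valence 4) → 3 H
Totals → C:8, H:7, F:2, N:1, O:2.

C8H7F2NO2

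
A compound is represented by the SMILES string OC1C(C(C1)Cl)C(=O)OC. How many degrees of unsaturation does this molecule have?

Molecular formula: C6H9ClO3.
DoU = (2C + 2 + N − H − X) / 2, where X is the halogen count and O/S are ignored.
    = (2·6 + 2 + 0 − 9 − 1) / 2 = 4 / 2 = 2.

2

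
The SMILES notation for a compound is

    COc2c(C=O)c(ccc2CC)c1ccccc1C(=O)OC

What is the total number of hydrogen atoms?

18

Walk through each heavy atom and fill implicit hydrogens from standard valence (C 4, N 3, O 2, S 2, halogen 1); for lowercase aromatic atoms, an aromatic c carries 1 H when it has two neighbours and 0 H with three, and aromatic n carries 0 H:
  atom 1: C, bond orders sum to 1 (valence 4) → 3 H
  atom 2: O, bond orders sum to 2 (valence 2) → 0 H
  atom 3: aromatic c, 3 neighbours → 0 H
  atom 4: aromatic c, 3 neighbours → 0 H
  atom 5: C, bond orders sum to 3 (valence 4) → 1 H
  atom 6: O, bond orders sum to 2 (valence 2) → 0 H
  atom 7: aromatic c, 3 neighbours → 0 H
  atom 8: aromatic c, 2 neighbours → 1 H
  atom 9: aromatic c, 2 neighbours → 1 H
  atom 10: aromatic c, 3 neighbours → 0 H
  atom 11: C, bond orders sum to 2 (valence 4) → 2 H
  atom 12: C, bond orders sum to 1 (valence 4) → 3 H
  atom 13: aromatic c, 3 neighbours → 0 H
  atom 14: aromatic c, 2 neighbours → 1 H
  atom 15: aromatic c, 2 neighbours → 1 H
  atom 16: aromatic c, 2 neighbours → 1 H
  atom 17: aromatic c, 2 neighbours → 1 H
  atom 18: aromatic c, 3 neighbours → 0 H
  atom 19: C, bond orders sum to 4 (valence 4) → 0 H
  atom 20: O, bond orders sum to 2 (valence 2) → 0 H
  atom 21: O, bond orders sum to 2 (valence 2) → 0 H
  atom 22: C, bond orders sum to 1 (valence 4) → 3 H
Total hydrogens: 18.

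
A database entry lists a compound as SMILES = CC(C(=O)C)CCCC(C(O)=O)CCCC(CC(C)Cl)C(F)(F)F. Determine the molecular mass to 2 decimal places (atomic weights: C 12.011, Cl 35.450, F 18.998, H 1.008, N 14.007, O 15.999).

First, the molecular formula is C17H28ClF3O3 (counting implicit H from valence).
  C: 17 × 12.011 = 204.187
  Cl: 1 × 35.450 = 35.450
  F: 3 × 18.998 = 56.994
  H: 28 × 1.008 = 28.224
  O: 3 × 15.999 = 47.997
Sum: 17×12.011 + 1×35.450 + 3×18.998 + 28×1.008 + 3×15.999 = 372.852 → 372.85 g/mol.

372.85 g/mol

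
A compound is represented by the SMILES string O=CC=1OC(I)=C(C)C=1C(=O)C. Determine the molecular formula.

Walk through each heavy atom and fill implicit hydrogens from standard valence (C 4, N 3, O 2, S 2, halogen 1):
  atom 1: O, bond orders sum to 2 (valence 2) → 0 H
  atom 2: C, bond orders sum to 3 (valence 4) → 1 H
  atom 3: C, bond orders sum to 4 (valence 4) → 0 H
  atom 4: O, bond orders sum to 2 (valence 2) → 0 H
  atom 5: C, bond orders sum to 4 (valence 4) → 0 H
  atom 6: I (halogen, monovalent) → 0 H
  atom 7: C, bond orders sum to 4 (valence 4) → 0 H
  atom 8: C, bond orders sum to 1 (valence 4) → 3 H
  atom 9: C, bond orders sum to 4 (valence 4) → 0 H
  atom 10: C, bond orders sum to 4 (valence 4) → 0 H
  atom 11: O, bond orders sum to 2 (valence 2) → 0 H
  atom 12: C, bond orders sum to 1 (valence 4) → 3 H
Totals → C:8, H:7, I:1, O:3.
In Hill order: C8H7IO3.

C8H7IO3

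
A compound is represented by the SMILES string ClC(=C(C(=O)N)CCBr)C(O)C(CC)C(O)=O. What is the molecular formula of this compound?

C10H15BrClNO4

Walk through each heavy atom and fill implicit hydrogens from standard valence (C 4, N 3, O 2, S 2, halogen 1):
  atom 1: Cl (halogen, monovalent) → 0 H
  atom 2: C, bond orders sum to 4 (valence 4) → 0 H
  atom 3: C, bond orders sum to 4 (valence 4) → 0 H
  atom 4: C, bond orders sum to 4 (valence 4) → 0 H
  atom 5: O, bond orders sum to 2 (valence 2) → 0 H
  atom 6: N, bond orders sum to 1 (valence 3) → 2 H
  atom 7: C, bond orders sum to 2 (valence 4) → 2 H
  atom 8: C, bond orders sum to 2 (valence 4) → 2 H
  atom 9: Br (halogen, monovalent) → 0 H
  atom 10: C, bond orders sum to 3 (valence 4) → 1 H
  atom 11: O, bond orders sum to 1 (valence 2) → 1 H
  atom 12: C, bond orders sum to 3 (valence 4) → 1 H
  atom 13: C, bond orders sum to 2 (valence 4) → 2 H
  atom 14: C, bond orders sum to 1 (valence 4) → 3 H
  atom 15: C, bond orders sum to 4 (valence 4) → 0 H
  atom 16: O, bond orders sum to 1 (valence 2) → 1 H
  atom 17: O, bond orders sum to 2 (valence 2) → 0 H
Totals → C:10, H:15, Br:1, Cl:1, N:1, O:4.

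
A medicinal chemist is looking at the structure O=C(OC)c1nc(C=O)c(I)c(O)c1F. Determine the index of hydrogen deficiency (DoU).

6

Molecular formula: C8H5FINO4.
DoU = (2C + 2 + N − H − X) / 2, where X is the halogen count and O/S are ignored.
    = (2·8 + 2 + 1 − 5 − 2) / 2 = 12 / 2 = 6.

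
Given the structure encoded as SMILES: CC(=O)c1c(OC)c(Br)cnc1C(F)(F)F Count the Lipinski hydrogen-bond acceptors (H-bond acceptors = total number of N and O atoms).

N atoms: 1; O atoms: 2.
Lipinski HBA = 1 + 2 = 3.

3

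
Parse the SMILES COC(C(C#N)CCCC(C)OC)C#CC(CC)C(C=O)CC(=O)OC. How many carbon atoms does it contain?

Count every carbon token in the SMILES (each C, including those in ring-closure positions and inside branches).
Carbon count: 20.

20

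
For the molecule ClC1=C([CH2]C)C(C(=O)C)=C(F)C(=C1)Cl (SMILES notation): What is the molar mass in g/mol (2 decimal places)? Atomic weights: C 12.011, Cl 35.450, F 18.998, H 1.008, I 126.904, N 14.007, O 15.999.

First, the molecular formula is C10H9Cl2FO (counting implicit H from valence).
  C: 10 × 12.011 = 120.110
  Cl: 2 × 35.450 = 70.900
  F: 1 × 18.998 = 18.998
  H: 9 × 1.008 = 9.072
  O: 1 × 15.999 = 15.999
Sum: 10×12.011 + 2×35.450 + 1×18.998 + 9×1.008 + 1×15.999 = 235.079 → 235.08 g/mol.

235.08 g/mol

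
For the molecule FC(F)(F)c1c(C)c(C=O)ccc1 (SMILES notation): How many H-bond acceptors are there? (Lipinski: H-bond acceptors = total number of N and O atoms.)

N atoms: 0; O atoms: 1.
Lipinski HBA = 0 + 1 = 1.

1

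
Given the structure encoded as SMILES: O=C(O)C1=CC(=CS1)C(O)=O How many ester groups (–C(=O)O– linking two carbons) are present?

Scan the SMILES for the ester motif — none present.
Groups that are present: 2 carboxylic acid.

0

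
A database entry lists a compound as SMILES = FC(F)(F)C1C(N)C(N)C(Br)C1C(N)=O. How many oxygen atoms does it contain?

Scan the SMILES for O atoms (remember two-letter symbols like Cl and Br are single atoms).
Oxygen count: 1.

1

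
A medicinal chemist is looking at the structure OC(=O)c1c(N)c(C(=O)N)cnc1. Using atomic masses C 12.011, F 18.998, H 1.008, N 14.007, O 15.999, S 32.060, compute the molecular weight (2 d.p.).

181.15 g/mol

First, the molecular formula is C7H7N3O3 (counting implicit H from valence).
  C: 7 × 12.011 = 84.077
  H: 7 × 1.008 = 7.056
  N: 3 × 14.007 = 42.021
  O: 3 × 15.999 = 47.997
Sum: 7×12.011 + 7×1.008 + 3×14.007 + 3×15.999 = 181.151 → 181.15 g/mol.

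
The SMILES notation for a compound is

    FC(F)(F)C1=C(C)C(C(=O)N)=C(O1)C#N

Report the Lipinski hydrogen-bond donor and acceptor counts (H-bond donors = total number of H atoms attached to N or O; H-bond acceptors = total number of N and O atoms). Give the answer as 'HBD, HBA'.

Donors: find every N or O and count the H atoms it carries.
  atom 10 (O): bond orders sum to 2 → 0 H
  atom 11 (N): bond orders sum to 1 → 2 H
  atom 13 (O): bond orders sum to 2 → 0 H
  atom 15 (N): bond orders sum to 3 → 0 H
Lipinski HBD = 2.
Acceptors: N atoms = 2, O atoms = 2 → HBA = 4.

2, 4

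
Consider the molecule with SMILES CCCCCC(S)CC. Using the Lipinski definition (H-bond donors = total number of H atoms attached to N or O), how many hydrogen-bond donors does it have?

0

Donors: find every N or O and count the H atoms it carries.
  (no N or O atoms present)
Lipinski HBD = 0.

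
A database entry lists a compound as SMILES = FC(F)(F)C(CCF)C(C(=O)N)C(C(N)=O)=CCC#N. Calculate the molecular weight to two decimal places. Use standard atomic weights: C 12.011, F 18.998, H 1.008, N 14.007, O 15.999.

First, the molecular formula is C11H13F4N3O2 (counting implicit H from valence).
  C: 11 × 12.011 = 132.121
  F: 4 × 18.998 = 75.992
  H: 13 × 1.008 = 13.104
  N: 3 × 14.007 = 42.021
  O: 2 × 15.999 = 31.998
Sum: 11×12.011 + 4×18.998 + 13×1.008 + 3×14.007 + 2×15.999 = 295.236 → 295.24 g/mol.

295.24 g/mol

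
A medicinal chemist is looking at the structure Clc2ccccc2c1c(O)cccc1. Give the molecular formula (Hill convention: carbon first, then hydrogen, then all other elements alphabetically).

Walk through each heavy atom and fill implicit hydrogens from standard valence (C 4, N 3, O 2, S 2, halogen 1); for lowercase aromatic atoms, an aromatic c carries 1 H when it has two neighbours and 0 H with three, and aromatic n carries 0 H:
  atom 1: Cl (halogen, monovalent) → 0 H
  atom 2: aromatic c, 3 neighbours → 0 H
  atom 3: aromatic c, 2 neighbours → 1 H
  atom 4: aromatic c, 2 neighbours → 1 H
  atom 5: aromatic c, 2 neighbours → 1 H
  atom 6: aromatic c, 2 neighbours → 1 H
  atom 7: aromatic c, 3 neighbours → 0 H
  atom 8: aromatic c, 3 neighbours → 0 H
  atom 9: aromatic c, 3 neighbours → 0 H
  atom 10: O, bond orders sum to 1 (valence 2) → 1 H
  atom 11: aromatic c, 2 neighbours → 1 H
  atom 12: aromatic c, 2 neighbours → 1 H
  atom 13: aromatic c, 2 neighbours → 1 H
  atom 14: aromatic c, 2 neighbours → 1 H
Totals → C:12, H:9, Cl:1, O:1.

C12H9ClO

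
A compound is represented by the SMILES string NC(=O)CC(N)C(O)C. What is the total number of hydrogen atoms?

12

Walk through each heavy atom and fill implicit hydrogens from standard valence (C 4, N 3, O 2, S 2, halogen 1):
  atom 1: N, bond orders sum to 1 (valence 3) → 2 H
  atom 2: C, bond orders sum to 4 (valence 4) → 0 H
  atom 3: O, bond orders sum to 2 (valence 2) → 0 H
  atom 4: C, bond orders sum to 2 (valence 4) → 2 H
  atom 5: C, bond orders sum to 3 (valence 4) → 1 H
  atom 6: N, bond orders sum to 1 (valence 3) → 2 H
  atom 7: C, bond orders sum to 3 (valence 4) → 1 H
  atom 8: O, bond orders sum to 1 (valence 2) → 1 H
  atom 9: C, bond orders sum to 1 (valence 4) → 3 H
Total hydrogens: 12.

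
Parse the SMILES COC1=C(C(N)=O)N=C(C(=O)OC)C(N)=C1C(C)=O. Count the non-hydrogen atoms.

Every atom symbol written in the SMILES (organic subset) is one heavy atom; implicit H are not written.
Heavy atoms by element → C:11, N:3, O:5.
Total: 19.

19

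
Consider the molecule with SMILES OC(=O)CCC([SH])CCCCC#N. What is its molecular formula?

C9H15NO2S

Walk through each heavy atom and fill implicit hydrogens from standard valence (C 4, N 3, O 2, S 2, halogen 1):
  atom 1: O, bond orders sum to 1 (valence 2) → 1 H
  atom 2: C, bond orders sum to 4 (valence 4) → 0 H
  atom 3: O, bond orders sum to 2 (valence 2) → 0 H
  atom 4: C, bond orders sum to 2 (valence 4) → 2 H
  atom 5: C, bond orders sum to 2 (valence 4) → 2 H
  atom 6: C, bond orders sum to 3 (valence 4) → 1 H
  atom 7: S with explicit H count 1
  atom 8: C, bond orders sum to 2 (valence 4) → 2 H
  atom 9: C, bond orders sum to 2 (valence 4) → 2 H
  atom 10: C, bond orders sum to 2 (valence 4) → 2 H
  atom 11: C, bond orders sum to 2 (valence 4) → 2 H
  atom 12: C, bond orders sum to 4 (valence 4) → 0 H
  atom 13: N, bond orders sum to 3 (valence 3) → 0 H
Totals → C:9, H:15, N:1, O:2, S:1.
In Hill order: C9H15NO2S.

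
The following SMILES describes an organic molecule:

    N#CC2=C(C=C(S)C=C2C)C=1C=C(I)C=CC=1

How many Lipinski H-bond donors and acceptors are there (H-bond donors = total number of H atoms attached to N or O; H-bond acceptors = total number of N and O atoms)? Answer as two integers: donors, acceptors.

0, 1

Donors: find every N or O and count the H atoms it carries.
  atom 1 (N): bond orders sum to 3 → 0 H
Lipinski HBD = 0.
Acceptors: N atoms = 1, O atoms = 0 → HBA = 1.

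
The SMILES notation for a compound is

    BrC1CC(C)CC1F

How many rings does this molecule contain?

1

In SMILES, each pair of matching ring-closure digits denotes one ring-closing bond; the number of such bonds equals the number of independent rings.
Ring-closure bonds here: 1.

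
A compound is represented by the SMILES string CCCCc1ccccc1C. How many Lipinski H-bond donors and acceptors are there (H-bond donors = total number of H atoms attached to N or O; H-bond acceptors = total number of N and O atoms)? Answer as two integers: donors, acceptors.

0, 0

Donors: find every N or O and count the H atoms it carries.
  (no N or O atoms present)
Lipinski HBD = 0.
Acceptors: N atoms = 0, O atoms = 0 → HBA = 0.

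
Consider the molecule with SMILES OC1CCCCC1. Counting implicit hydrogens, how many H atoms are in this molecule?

Walk through each heavy atom and fill implicit hydrogens from standard valence (C 4, N 3, O 2, S 2, halogen 1):
  atom 1: O, bond orders sum to 1 (valence 2) → 1 H
  atom 2: C, bond orders sum to 3 (valence 4) → 1 H
  atom 3: C, bond orders sum to 2 (valence 4) → 2 H
  atom 4: C, bond orders sum to 2 (valence 4) → 2 H
  atom 5: C, bond orders sum to 2 (valence 4) → 2 H
  atom 6: C, bond orders sum to 2 (valence 4) → 2 H
  atom 7: C, bond orders sum to 2 (valence 4) → 2 H
Total hydrogens: 12.

12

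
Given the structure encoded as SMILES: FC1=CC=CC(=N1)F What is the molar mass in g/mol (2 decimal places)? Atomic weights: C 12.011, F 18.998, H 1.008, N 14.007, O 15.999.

115.08 g/mol

First, the molecular formula is C5H3F2N (counting implicit H from valence).
  C: 5 × 12.011 = 60.055
  F: 2 × 18.998 = 37.996
  H: 3 × 1.008 = 3.024
  N: 1 × 14.007 = 14.007
Sum: 5×12.011 + 2×18.998 + 3×1.008 + 1×14.007 = 115.082 → 115.08 g/mol.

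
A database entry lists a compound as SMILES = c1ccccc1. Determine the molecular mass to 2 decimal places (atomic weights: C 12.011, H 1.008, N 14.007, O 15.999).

78.11 g/mol

First, the molecular formula is C6H6 (counting implicit H from valence).
  C: 6 × 12.011 = 72.066
  H: 6 × 1.008 = 6.048
Sum: 6×12.011 + 6×1.008 = 78.114 → 78.11 g/mol.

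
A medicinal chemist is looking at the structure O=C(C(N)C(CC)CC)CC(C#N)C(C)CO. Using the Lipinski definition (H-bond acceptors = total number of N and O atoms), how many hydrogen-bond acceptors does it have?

N atoms: 2; O atoms: 2.
Lipinski HBA = 2 + 2 = 4.

4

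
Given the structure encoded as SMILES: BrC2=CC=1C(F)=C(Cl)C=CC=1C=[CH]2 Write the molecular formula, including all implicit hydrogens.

Walk through each heavy atom and fill implicit hydrogens from standard valence (C 4, N 3, O 2, S 2, halogen 1):
  atom 1: Br (halogen, monovalent) → 0 H
  atom 2: C, bond orders sum to 4 (valence 4) → 0 H
  atom 3: C, bond orders sum to 3 (valence 4) → 1 H
  atom 4: C, bond orders sum to 4 (valence 4) → 0 H
  atom 5: C, bond orders sum to 4 (valence 4) → 0 H
  atom 6: F (halogen, monovalent) → 0 H
  atom 7: C, bond orders sum to 4 (valence 4) → 0 H
  atom 8: Cl (halogen, monovalent) → 0 H
  atom 9: C, bond orders sum to 3 (valence 4) → 1 H
  atom 10: C, bond orders sum to 3 (valence 4) → 1 H
  atom 11: C, bond orders sum to 4 (valence 4) → 0 H
  atom 12: C, bond orders sum to 3 (valence 4) → 1 H
  atom 13: C with explicit H count 1
Totals → C:10, H:5, Br:1, Cl:1, F:1.
In Hill order: C10H5BrClF.

C10H5BrClF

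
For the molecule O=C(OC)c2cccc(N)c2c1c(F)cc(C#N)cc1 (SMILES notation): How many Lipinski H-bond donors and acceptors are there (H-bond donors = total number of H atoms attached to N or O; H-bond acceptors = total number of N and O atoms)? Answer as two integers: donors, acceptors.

Donors: find every N or O and count the H atoms it carries.
  atom 1 (O): bond orders sum to 2 → 0 H
  atom 3 (O): bond orders sum to 2 → 0 H
  atom 10 (N): bond orders sum to 1 → 2 H
  atom 18 (N): bond orders sum to 3 → 0 H
Lipinski HBD = 2.
Acceptors: N atoms = 2, O atoms = 2 → HBA = 4.

2, 4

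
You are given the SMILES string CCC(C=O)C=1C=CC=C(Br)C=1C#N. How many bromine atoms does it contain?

Scan the SMILES for Br atoms (remember two-letter symbols like Cl and Br are single atoms).
Bromine count: 1.

1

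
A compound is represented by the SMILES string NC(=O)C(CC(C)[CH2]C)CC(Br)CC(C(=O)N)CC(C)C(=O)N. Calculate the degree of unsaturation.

Degree of unsaturation = (number of rings) + (number of π bonds).
Ring closures in the SMILES: 0.
π bonds: 3 double bonds (each 1 DoU) → 3 DoU from unsaturation.
Total DoU = 0 + 3 = 3.

3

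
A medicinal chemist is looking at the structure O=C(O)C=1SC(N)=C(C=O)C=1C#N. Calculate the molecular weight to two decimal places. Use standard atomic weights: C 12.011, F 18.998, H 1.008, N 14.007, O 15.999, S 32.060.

First, the molecular formula is C7H4N2O3S (counting implicit H from valence).
  C: 7 × 12.011 = 84.077
  H: 4 × 1.008 = 4.032
  N: 2 × 14.007 = 28.014
  O: 3 × 15.999 = 47.997
  S: 1 × 32.060 = 32.060
Sum: 7×12.011 + 4×1.008 + 2×14.007 + 3×15.999 + 1×32.060 = 196.180 → 196.18 g/mol.

196.18 g/mol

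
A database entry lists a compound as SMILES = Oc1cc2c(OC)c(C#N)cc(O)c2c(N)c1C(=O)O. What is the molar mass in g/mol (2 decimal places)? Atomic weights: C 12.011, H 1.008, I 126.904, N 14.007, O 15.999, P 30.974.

274.23 g/mol

First, the molecular formula is C13H10N2O5 (counting implicit H from valence).
  C: 13 × 12.011 = 156.143
  H: 10 × 1.008 = 10.080
  N: 2 × 14.007 = 28.014
  O: 5 × 15.999 = 79.995
Sum: 13×12.011 + 10×1.008 + 2×14.007 + 5×15.999 = 274.232 → 274.23 g/mol.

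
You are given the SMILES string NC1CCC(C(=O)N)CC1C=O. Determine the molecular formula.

Walk through each heavy atom and fill implicit hydrogens from standard valence (C 4, N 3, O 2, S 2, halogen 1):
  atom 1: N, bond orders sum to 1 (valence 3) → 2 H
  atom 2: C, bond orders sum to 3 (valence 4) → 1 H
  atom 3: C, bond orders sum to 2 (valence 4) → 2 H
  atom 4: C, bond orders sum to 2 (valence 4) → 2 H
  atom 5: C, bond orders sum to 3 (valence 4) → 1 H
  atom 6: C, bond orders sum to 4 (valence 4) → 0 H
  atom 7: O, bond orders sum to 2 (valence 2) → 0 H
  atom 8: N, bond orders sum to 1 (valence 3) → 2 H
  atom 9: C, bond orders sum to 2 (valence 4) → 2 H
  atom 10: C, bond orders sum to 3 (valence 4) → 1 H
  atom 11: C, bond orders sum to 3 (valence 4) → 1 H
  atom 12: O, bond orders sum to 2 (valence 2) → 0 H
Totals → C:8, H:14, N:2, O:2.

C8H14N2O2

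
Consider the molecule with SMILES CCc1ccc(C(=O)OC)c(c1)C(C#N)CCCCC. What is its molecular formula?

C17H23NO2

Walk through each heavy atom and fill implicit hydrogens from standard valence (C 4, N 3, O 2, S 2, halogen 1); for lowercase aromatic atoms, an aromatic c carries 1 H when it has two neighbours and 0 H with three, and aromatic n carries 0 H:
  atom 1: C, bond orders sum to 1 (valence 4) → 3 H
  atom 2: C, bond orders sum to 2 (valence 4) → 2 H
  atom 3: aromatic c, 3 neighbours → 0 H
  atom 4: aromatic c, 2 neighbours → 1 H
  atom 5: aromatic c, 2 neighbours → 1 H
  atom 6: aromatic c, 3 neighbours → 0 H
  atom 7: C, bond orders sum to 4 (valence 4) → 0 H
  atom 8: O, bond orders sum to 2 (valence 2) → 0 H
  atom 9: O, bond orders sum to 2 (valence 2) → 0 H
  atom 10: C, bond orders sum to 1 (valence 4) → 3 H
  atom 11: aromatic c, 3 neighbours → 0 H
  atom 12: aromatic c, 2 neighbours → 1 H
  atom 13: C, bond orders sum to 3 (valence 4) → 1 H
  atom 14: C, bond orders sum to 4 (valence 4) → 0 H
  atom 15: N, bond orders sum to 3 (valence 3) → 0 H
  atom 16: C, bond orders sum to 2 (valence 4) → 2 H
  atom 17: C, bond orders sum to 2 (valence 4) → 2 H
  atom 18: C, bond orders sum to 2 (valence 4) → 2 H
  atom 19: C, bond orders sum to 2 (valence 4) → 2 H
  atom 20: C, bond orders sum to 1 (valence 4) → 3 H
Totals → C:17, H:23, N:1, O:2.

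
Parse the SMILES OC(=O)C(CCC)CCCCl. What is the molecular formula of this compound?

Walk through each heavy atom and fill implicit hydrogens from standard valence (C 4, N 3, O 2, S 2, halogen 1):
  atom 1: O, bond orders sum to 1 (valence 2) → 1 H
  atom 2: C, bond orders sum to 4 (valence 4) → 0 H
  atom 3: O, bond orders sum to 2 (valence 2) → 0 H
  atom 4: C, bond orders sum to 3 (valence 4) → 1 H
  atom 5: C, bond orders sum to 2 (valence 4) → 2 H
  atom 6: C, bond orders sum to 2 (valence 4) → 2 H
  atom 7: C, bond orders sum to 1 (valence 4) → 3 H
  atom 8: C, bond orders sum to 2 (valence 4) → 2 H
  atom 9: C, bond orders sum to 2 (valence 4) → 2 H
  atom 10: C, bond orders sum to 2 (valence 4) → 2 H
  atom 11: Cl (halogen, monovalent) → 0 H
Totals → C:8, H:15, Cl:1, O:2.

C8H15ClO2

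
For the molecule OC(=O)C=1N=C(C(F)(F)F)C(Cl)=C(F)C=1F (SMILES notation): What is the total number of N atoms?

Scan the SMILES for N atoms (remember two-letter symbols like Cl and Br are single atoms).
Nitrogen count: 1.

1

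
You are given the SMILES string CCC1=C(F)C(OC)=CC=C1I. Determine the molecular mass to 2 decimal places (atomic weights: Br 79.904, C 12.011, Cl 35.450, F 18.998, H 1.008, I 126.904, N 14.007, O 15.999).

First, the molecular formula is C9H10FIO (counting implicit H from valence).
  C: 9 × 12.011 = 108.099
  F: 1 × 18.998 = 18.998
  H: 10 × 1.008 = 10.080
  I: 1 × 126.904 = 126.904
  O: 1 × 15.999 = 15.999
Sum: 9×12.011 + 1×18.998 + 10×1.008 + 1×126.904 + 1×15.999 = 280.080 → 280.08 g/mol.

280.08 g/mol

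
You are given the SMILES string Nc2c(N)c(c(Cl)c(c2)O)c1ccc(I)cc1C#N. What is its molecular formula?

C13H9ClIN3O

Walk through each heavy atom and fill implicit hydrogens from standard valence (C 4, N 3, O 2, S 2, halogen 1); for lowercase aromatic atoms, an aromatic c carries 1 H when it has two neighbours and 0 H with three, and aromatic n carries 0 H:
  atom 1: N, bond orders sum to 1 (valence 3) → 2 H
  atom 2: aromatic c, 3 neighbours → 0 H
  atom 3: aromatic c, 3 neighbours → 0 H
  atom 4: N, bond orders sum to 1 (valence 3) → 2 H
  atom 5: aromatic c, 3 neighbours → 0 H
  atom 6: aromatic c, 3 neighbours → 0 H
  atom 7: Cl (halogen, monovalent) → 0 H
  atom 8: aromatic c, 3 neighbours → 0 H
  atom 9: aromatic c, 2 neighbours → 1 H
  atom 10: O, bond orders sum to 1 (valence 2) → 1 H
  atom 11: aromatic c, 3 neighbours → 0 H
  atom 12: aromatic c, 2 neighbours → 1 H
  atom 13: aromatic c, 2 neighbours → 1 H
  atom 14: aromatic c, 3 neighbours → 0 H
  atom 15: I (halogen, monovalent) → 0 H
  atom 16: aromatic c, 2 neighbours → 1 H
  atom 17: aromatic c, 3 neighbours → 0 H
  atom 18: C, bond orders sum to 4 (valence 4) → 0 H
  atom 19: N, bond orders sum to 3 (valence 3) → 0 H
Totals → C:13, H:9, Cl:1, I:1, N:3, O:1.
In Hill order: C13H9ClIN3O.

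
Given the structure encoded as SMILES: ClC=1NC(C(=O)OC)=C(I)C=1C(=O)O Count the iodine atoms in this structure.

1

Scan the SMILES for I atoms (remember two-letter symbols like Cl and Br are single atoms).
Iodine count: 1.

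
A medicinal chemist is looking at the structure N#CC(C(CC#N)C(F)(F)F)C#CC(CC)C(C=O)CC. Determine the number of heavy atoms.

Every atom symbol written in the SMILES (organic subset) is one heavy atom; implicit H are not written.
Heavy atoms by element → C:15, F:3, N:2, O:1.
Total: 21.

21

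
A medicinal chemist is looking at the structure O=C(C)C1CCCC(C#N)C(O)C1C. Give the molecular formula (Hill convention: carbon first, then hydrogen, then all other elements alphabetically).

Walk through each heavy atom and fill implicit hydrogens from standard valence (C 4, N 3, O 2, S 2, halogen 1):
  atom 1: O, bond orders sum to 2 (valence 2) → 0 H
  atom 2: C, bond orders sum to 4 (valence 4) → 0 H
  atom 3: C, bond orders sum to 1 (valence 4) → 3 H
  atom 4: C, bond orders sum to 3 (valence 4) → 1 H
  atom 5: C, bond orders sum to 2 (valence 4) → 2 H
  atom 6: C, bond orders sum to 2 (valence 4) → 2 H
  atom 7: C, bond orders sum to 2 (valence 4) → 2 H
  atom 8: C, bond orders sum to 3 (valence 4) → 1 H
  atom 9: C, bond orders sum to 4 (valence 4) → 0 H
  atom 10: N, bond orders sum to 3 (valence 3) → 0 H
  atom 11: C, bond orders sum to 3 (valence 4) → 1 H
  atom 12: O, bond orders sum to 1 (valence 2) → 1 H
  atom 13: C, bond orders sum to 3 (valence 4) → 1 H
  atom 14: C, bond orders sum to 1 (valence 4) → 3 H
Totals → C:11, H:17, N:1, O:2.
In Hill order: C11H17NO2.

C11H17NO2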